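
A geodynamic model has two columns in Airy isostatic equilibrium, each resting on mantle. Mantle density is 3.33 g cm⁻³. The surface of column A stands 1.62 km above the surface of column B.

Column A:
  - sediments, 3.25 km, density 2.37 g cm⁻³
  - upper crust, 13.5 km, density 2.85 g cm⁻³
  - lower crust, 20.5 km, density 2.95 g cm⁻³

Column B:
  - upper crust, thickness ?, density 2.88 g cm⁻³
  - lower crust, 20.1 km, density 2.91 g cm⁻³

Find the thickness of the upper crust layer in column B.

7.9 km

Take the compensation level at the base of the deeper column (depth z_c below the surface of column A) and equate Σ ρ_i t_i down to z_c; mantle fills any gap and the z_c terms cancel.
Column A: 3.25×2.37 + 13.5×2.85 + 20.5×2.95 + (z_c − 37.25)×3.33
Column B: 1.62×0 + x×2.88 + 20.1×2.91 + (z_c − 1.62 − 20.1 − x)×3.33
The z_c×3.33 term appears on both sides and cancels. Collect the known terms of each column as K = Σ(ρt)_known − 3.33 × (depth of known layers): K_A = 106.6525 − 3.33×37.25 = −17.39; K_B = 58.491 − 3.33×(1.62 + 20.1) = −13.8366.
Balance: K_A = K_B − x×(3.33 − 2.88), so x = (K_B − K_A)/(3.33 − 2.88) = 3.5534/0.45 = 7.9 km.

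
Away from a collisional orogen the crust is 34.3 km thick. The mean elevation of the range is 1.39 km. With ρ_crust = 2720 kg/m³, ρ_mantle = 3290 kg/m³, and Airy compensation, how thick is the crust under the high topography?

42.3 km

Root depth r = h ρ_c / (ρ_m − ρ_c) = 1.39 km × 2720 / 570 = 6.633 km.
Total thickness = T + h + r = 34.3 km + 1.39 km + 6.633 km = 42.3 km.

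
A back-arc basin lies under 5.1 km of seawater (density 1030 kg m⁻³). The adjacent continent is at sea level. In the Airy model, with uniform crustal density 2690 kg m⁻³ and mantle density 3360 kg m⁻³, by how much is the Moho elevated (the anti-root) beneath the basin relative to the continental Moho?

Balancing pressure at the compensation depth: replacing crust with seawater at the top is compensated by replacing crust with mantle at the base: d (ρ_c − ρ_w) = a (ρ_m − ρ_c).
a = d (ρ_c − ρ_w)/(ρ_m − ρ_c) = 5.1 km × 1660/670 = 12.6 km.

12.6 km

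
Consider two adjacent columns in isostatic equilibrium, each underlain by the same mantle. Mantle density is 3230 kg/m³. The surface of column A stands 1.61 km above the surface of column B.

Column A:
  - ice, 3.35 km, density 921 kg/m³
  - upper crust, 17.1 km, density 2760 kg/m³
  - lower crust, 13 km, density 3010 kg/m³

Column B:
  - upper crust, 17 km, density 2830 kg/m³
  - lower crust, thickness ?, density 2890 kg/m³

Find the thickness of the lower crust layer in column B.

Take the compensation level at the base of the deeper column (depth z_c below the surface of column A) and equate Σ ρ_i t_i down to z_c; mantle fills any gap and the z_c terms cancel.
Column A: 3.35×921 + 17.1×2760 + 13×3010 + (z_c − 33.45)×3230
Column B: 1.61×0 + 17×2830 + x×2890 + (z_c − 1.61 − 17 − x)×3230
The z_c×3230 term appears on both sides and cancels. Collect the known terms of each column as K = Σ(ρt)_known − 3230 × (depth of known layers): K_A = 89411.35 − 3230×33.45 = −18632.15; K_B = 48110 − 3230×(1.61 + 17) = −12000.3.
Balance: K_A = K_B − x×(3230 − 2890), so x = (K_B − K_A)/(3230 − 2890) = 6631.85/340 = 19.5 km.

19.5 km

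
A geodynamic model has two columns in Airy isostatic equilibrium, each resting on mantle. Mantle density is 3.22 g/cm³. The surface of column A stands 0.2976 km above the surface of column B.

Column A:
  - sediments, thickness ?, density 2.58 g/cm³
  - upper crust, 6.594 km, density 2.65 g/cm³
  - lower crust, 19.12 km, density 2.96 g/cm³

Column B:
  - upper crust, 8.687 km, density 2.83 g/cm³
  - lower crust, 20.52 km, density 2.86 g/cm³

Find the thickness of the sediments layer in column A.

Take the compensation level at the base of the deeper column (depth z_c below the surface of column A) and equate Σ ρ_i t_i down to z_c; mantle fills any gap and the z_c terms cancel.
Column A: x×2.58 + 6.594×2.65 + 19.12×2.96 + (z_c − 25.714 − x)×3.22
Column B: 0.2976×0 + 8.687×2.83 + 20.52×2.86 + (z_c − 0.2976 − 29.207)×3.22
The z_c×3.22 term appears on both sides and cancels. Collect the known terms of each column as K = Σ(ρt)_known − 3.22 × (depth of known layers): K_A = 74.0693 − 3.22×25.714 = −8.72978; K_B = 83.27141 − 3.22×(0.2976 + 29.207) = −11.733402.
Balance: K_A − x×(3.22 − 2.58) = K_B, so x = (K_A − K_B)/(3.22 − 2.58) = 3.00362/0.64 = 4.69 km.

4.69 km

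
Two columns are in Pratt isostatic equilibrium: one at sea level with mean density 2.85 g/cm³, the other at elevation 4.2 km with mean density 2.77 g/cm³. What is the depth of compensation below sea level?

145 km

ρ_ref D = ρ (D + h) → D (ρ_ref − ρ) = ρ h.
D = ρ h/(ρ_ref − ρ) = 2.77 × 4.2 km/(2.85 − 2.77) = 145 km.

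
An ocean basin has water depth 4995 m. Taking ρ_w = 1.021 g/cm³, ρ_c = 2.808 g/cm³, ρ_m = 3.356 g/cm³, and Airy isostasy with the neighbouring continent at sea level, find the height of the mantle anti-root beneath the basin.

By Archimedes' principle applied to the lithosphere: replacing crust with seawater at the top is compensated by replacing crust with mantle at the base: d (ρ_c − ρ_w) = a (ρ_m − ρ_c).
a = d (ρ_c − ρ_w)/(ρ_m − ρ_c) = 4995 m × 1.787/0.548 = 16300 m.

16300 m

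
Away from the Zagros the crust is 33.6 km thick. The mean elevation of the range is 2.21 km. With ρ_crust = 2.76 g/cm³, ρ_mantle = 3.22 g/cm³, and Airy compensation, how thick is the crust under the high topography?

Root depth r = h ρ_c / (ρ_m − ρ_c) = 2.21 km × 2.76 / 0.46 = 13.26 km.
Total thickness = T + h + r = 33.6 km + 2.21 km + 13.26 km = 49.1 km.

49.1 km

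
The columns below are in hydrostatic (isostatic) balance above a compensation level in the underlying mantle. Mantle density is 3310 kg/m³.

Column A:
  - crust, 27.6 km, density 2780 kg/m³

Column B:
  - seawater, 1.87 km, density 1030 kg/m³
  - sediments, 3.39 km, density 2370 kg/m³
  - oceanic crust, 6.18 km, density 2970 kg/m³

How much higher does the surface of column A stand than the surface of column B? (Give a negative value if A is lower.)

1.53 km

For any compensation level in the mantle, the mantle terms cancel and isostasy reduces to e = (Σt_A − Σt_B) − (Σ(ρt)_A − Σ(ρt)_B) / ρ_m.
Σt_A = 27.6 km; Σt_B = 11.44 km; Σ(ρt)_A = 76728; Σ(ρt)_B = 28315 (in km·kg/m³).
e = (27.6 − 11.44) − (76728 − 28315) / 3310 = 1.53 km.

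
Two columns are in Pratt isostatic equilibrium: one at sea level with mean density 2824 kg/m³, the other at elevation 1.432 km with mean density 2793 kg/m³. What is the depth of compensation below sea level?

ρ_ref D = ρ (D + h) → D (ρ_ref − ρ) = ρ h.
D = ρ h/(ρ_ref − ρ) = 2793 × 1.432 km/(2824 − 2793) = 129 km.

129 km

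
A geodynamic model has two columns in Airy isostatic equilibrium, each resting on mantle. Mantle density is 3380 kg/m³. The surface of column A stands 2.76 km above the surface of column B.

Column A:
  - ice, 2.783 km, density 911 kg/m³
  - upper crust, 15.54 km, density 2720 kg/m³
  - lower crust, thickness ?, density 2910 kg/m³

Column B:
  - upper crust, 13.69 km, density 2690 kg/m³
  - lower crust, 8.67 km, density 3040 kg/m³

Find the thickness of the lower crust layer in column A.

Take the compensation level at the base of the deeper column (depth z_c below the surface of column A) and equate Σ ρ_i t_i down to z_c; mantle fills any gap and the z_c terms cancel.
Column A: 2.783×911 + 15.54×2720 + x×2910 + (z_c − 18.323 − x)×3380
Column B: 2.76×0 + 13.69×2690 + 8.67×3040 + (z_c − 2.76 − 22.36)×3380
The z_c×3380 term appears on both sides and cancels. Collect the known terms of each column as K = Σ(ρt)_known − 3380 × (depth of known layers): K_A = 44804.113 − 3380×18.323 = −17127.627; K_B = 63182.9 − 3380×(2.76 + 22.36) = −21722.7.
Balance: K_A − x×(3380 − 2910) = K_B, so x = (K_A − K_B)/(3380 − 2910) = 4595.07/470 = 9.78 km.

9.78 km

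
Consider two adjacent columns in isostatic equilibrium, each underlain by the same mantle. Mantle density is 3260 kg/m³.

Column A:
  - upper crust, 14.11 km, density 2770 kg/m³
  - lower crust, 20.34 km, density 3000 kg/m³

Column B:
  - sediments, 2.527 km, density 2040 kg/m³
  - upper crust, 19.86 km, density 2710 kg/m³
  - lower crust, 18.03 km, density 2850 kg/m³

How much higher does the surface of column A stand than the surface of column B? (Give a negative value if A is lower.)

For any compensation level in the mantle, the mantle terms cancel and isostasy reduces to e = (Σt_A − Σt_B) − (Σ(ρt)_A − Σ(ρt)_B) / ρ_m.
Σt_A = 34.45 km; Σt_B = 40.417 km; Σ(ρt)_A = 100104.7; Σ(ρt)_B = 110361.18 (in km·kg/m³).
e = (34.45 − 40.417) − (100104.7 − 110361.18) / 3260 = −2.82 km.

−2.82 km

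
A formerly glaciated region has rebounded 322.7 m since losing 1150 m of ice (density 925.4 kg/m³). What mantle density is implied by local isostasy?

3300 kg/m³

ρ_m = ρ_ice t / u = 925.4 × 1150 m/322.7 m = 3300 kg/m³.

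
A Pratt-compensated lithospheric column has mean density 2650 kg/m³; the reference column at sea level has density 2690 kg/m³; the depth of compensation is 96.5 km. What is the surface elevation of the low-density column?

1.46 km

ρ_ref D = ρ (D + h) → h = D (ρ_ref − ρ)/ρ.
h = 96.5 km × (2690 − 2650)/2650 = 1.46 km.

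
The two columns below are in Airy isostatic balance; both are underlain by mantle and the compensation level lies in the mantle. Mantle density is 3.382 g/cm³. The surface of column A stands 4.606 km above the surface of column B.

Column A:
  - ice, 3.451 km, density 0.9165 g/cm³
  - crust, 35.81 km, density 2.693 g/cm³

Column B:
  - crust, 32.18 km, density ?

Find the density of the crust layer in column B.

Take the compensation level at the base of the deeper column (depth z_c below the surface of column A) and equate Σ ρ_i t_i down to z_c; mantle fills any gap and the z_c terms cancel.
Column A: 3.451×0.9165 + 35.81×2.693 + (z_c − 39.261)×3.382
Column B: 4.606×0 + 32.18×ρ + (z_c − 4.606 − 32.18)×3.382
The z_c×3.382 term appears on both sides and cancels. Collect the known terms of each column as K = Σ(ρt)_known − 3.382 × (depth of known layers): K_A = 99.5991715 − 3.382×39.261 = −33.1815305; K_B = 0 − 3.382×(4.606 + 32.18) = −124.410252.
Balance: K_A = K_B + 32.18×ρ, so ρ = (K_A − K_B)/32.18 = 91.2287/32.18 = 2.83 g/cm³.

2.83 g/cm³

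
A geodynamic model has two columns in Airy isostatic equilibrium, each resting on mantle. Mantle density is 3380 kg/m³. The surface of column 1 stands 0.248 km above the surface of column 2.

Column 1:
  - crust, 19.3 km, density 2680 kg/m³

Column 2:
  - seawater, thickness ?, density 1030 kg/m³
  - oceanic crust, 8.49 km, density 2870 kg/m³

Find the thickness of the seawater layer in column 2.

3.55 km

Take the compensation level at the base of the deeper column (depth z_c below the surface of column 1) and equate Σ ρ_i t_i down to z_c; mantle fills any gap and the z_c terms cancel.
Column 1: 19.3×2680 + (z_c − 19.3)×3380
Column 2: 0.248×0 + x×1030 + 8.49×2870 + (z_c − 0.248 − 8.49 − x)×3380
The z_c×3380 term appears on both sides and cancels. Collect the known terms of each column as K = Σ(ρt)_known − 3380 × (depth of known layers): K_1 = 51724 − 3380×19.3 = −13510; K_2 = 24366.3 − 3380×(0.248 + 8.49) = −5168.14.
Balance: K_1 = K_2 − x×(3380 − 1030), so x = (K_2 − K_1)/(3380 − 1030) = 8341.86/2350 = 3.55 km.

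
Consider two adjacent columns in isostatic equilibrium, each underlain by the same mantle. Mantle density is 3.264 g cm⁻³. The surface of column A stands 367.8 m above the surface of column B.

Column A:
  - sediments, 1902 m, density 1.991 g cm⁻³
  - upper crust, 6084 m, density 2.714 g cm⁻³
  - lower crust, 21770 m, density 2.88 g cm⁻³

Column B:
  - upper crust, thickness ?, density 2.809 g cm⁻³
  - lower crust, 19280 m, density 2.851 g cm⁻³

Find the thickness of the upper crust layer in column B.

Take the compensation level at the base of the deeper column (depth z_c below the surface of column A) and equate Σ ρ_i t_i down to z_c; mantle fills any gap and the z_c terms cancel.
Column A: 1902×1.991 + 6084×2.714 + 21770×2.88 + (z_c − 29756)×3.264
Column B: 367.8×0 + x×2.809 + 19280×2.851 + (z_c − 367.8 − 19280 − x)×3.264
The z_c×3.264 term appears on both sides and cancels. Collect the known terms of each column as K = Σ(ρt)_known − 3.264 × (depth of known layers): K_A = 82996.458 − 3.264×29756 = −14127.126; K_B = 54967.28 − 3.264×(367.8 + 19280) = −9163.1392.
Balance: K_A = K_B − x×(3.264 − 2.809), so x = (K_B − K_A)/(3.264 − 2.809) = 4963.99/0.455 = 10900 m.

10900 m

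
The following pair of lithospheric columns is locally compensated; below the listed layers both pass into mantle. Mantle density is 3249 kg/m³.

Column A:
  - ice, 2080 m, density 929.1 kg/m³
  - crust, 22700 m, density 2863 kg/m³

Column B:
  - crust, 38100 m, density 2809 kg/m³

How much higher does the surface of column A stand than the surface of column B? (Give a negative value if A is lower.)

−978 m

For any compensation level in the mantle, the mantle terms cancel and isostasy reduces to e = (Σt_A − Σt_B) − (Σ(ρt)_A − Σ(ρt)_B) / ρ_m.
Σt_A = 24780 m; Σt_B = 38100 m; Σ(ρt)_A = 66922628; Σ(ρt)_B = 107022900 (in m·kg/m³).
e = (24780 − 38100) − (66922628 − 107022900) / 3249 = −978 m.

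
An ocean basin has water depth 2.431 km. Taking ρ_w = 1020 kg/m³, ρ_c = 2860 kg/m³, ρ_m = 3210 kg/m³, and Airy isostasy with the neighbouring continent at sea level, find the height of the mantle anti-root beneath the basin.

12.8 km

Isostatic balance requires: replacing crust with seawater at the top is compensated by replacing crust with mantle at the base: d (ρ_c − ρ_w) = a (ρ_m − ρ_c).
a = d (ρ_c − ρ_w)/(ρ_m − ρ_c) = 2.431 km × 1840/350 = 12.8 km.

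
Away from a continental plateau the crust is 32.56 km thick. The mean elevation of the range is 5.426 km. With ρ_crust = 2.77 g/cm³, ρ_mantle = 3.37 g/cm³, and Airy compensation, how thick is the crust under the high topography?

Root depth r = h ρ_c / (ρ_m − ρ_c) = 5.426 km × 2.77 / 0.6 = 25.05 km.
Total thickness = T + h + r = 32.56 km + 5.426 km + 25.05 km = 63 km.

63 km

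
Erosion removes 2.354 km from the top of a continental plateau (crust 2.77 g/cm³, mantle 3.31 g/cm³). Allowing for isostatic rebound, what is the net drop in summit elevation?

Rebound u = e ρ_c/ρ_m = 2.354 km × 2.77/3.31 = 1.97 km.
Net surface drop = e − u = 2.354 km − 1.97 km = e (ρ_m − ρ_c)/ρ_m = 0.384 km.

0.384 km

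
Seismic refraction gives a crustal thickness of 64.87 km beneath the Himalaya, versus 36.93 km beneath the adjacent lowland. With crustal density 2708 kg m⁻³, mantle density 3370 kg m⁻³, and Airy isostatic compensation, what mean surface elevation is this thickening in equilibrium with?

Excess crust Δ = 64.87 km − 36.93 km = 27.94 km, split between elevation h and root r with h + r = Δ.
Airy balance ρ_c h = (ρ_m − ρ_c) r gives r = h ρ_c/(ρ_m − ρ_c), so h (1 + ρ_c/(ρ_m − ρ_c)) = Δ, i.e. h = Δ (ρ_m − ρ_c)/ρ_m.
h = 27.94 km × 662/3370 = 5.49 km.

5.49 km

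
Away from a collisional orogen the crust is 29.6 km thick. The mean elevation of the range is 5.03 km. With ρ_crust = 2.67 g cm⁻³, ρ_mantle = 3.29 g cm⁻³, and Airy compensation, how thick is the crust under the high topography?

Root depth r = h ρ_c / (ρ_m − ρ_c) = 5.03 km × 2.67 / 0.62 = 21.66 km.
Total thickness = T + h + r = 29.6 km + 5.03 km + 21.66 km = 56.3 km.

56.3 km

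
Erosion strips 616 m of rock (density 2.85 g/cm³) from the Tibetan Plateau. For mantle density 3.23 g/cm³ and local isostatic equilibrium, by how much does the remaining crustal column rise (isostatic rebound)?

544 m

Unloading: uplift u = e ρ_c/ρ_m = 616 m × 2.85/3.23 = 544 m.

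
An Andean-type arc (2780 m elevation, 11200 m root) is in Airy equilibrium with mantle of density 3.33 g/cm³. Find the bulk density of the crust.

ρ_c h = (ρ_m − ρ_c) r → ρ_c (h + r) = ρ_m r → ρ_c = ρ_m r / (h + r).
ρ_c = 3.33 × 11200 m / (2780 m + 11200 m) = 2.67 g/cm³.

2.67 g/cm³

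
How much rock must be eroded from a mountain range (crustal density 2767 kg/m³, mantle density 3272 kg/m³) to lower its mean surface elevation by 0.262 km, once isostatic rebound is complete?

1.7 km

Net drop Δ = e − u = e − e ρ_c/ρ_m = e (ρ_m − ρ_c)/ρ_m.
e = Δ ρ_m/(ρ_m − ρ_c) = 0.262 km × 3272/505 = 1.7 km.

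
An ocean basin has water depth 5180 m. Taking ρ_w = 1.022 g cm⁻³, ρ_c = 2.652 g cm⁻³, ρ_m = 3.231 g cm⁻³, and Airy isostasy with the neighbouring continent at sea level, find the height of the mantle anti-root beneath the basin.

In Airy isostatic equilibrium: replacing crust with seawater at the top is compensated by replacing crust with mantle at the base: d (ρ_c − ρ_w) = a (ρ_m − ρ_c).
a = d (ρ_c − ρ_w)/(ρ_m − ρ_c) = 5180 m × 1.63/0.579 = 14600 m.

14600 m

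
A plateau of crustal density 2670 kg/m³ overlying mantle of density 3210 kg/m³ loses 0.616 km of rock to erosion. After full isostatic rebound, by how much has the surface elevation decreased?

0.104 km

Rebound u = e ρ_c/ρ_m = 0.616 km × 2670/3210 = 0.5124 km.
Net surface drop = e − u = 0.616 km − 0.5124 km = e (ρ_m − ρ_c)/ρ_m = 0.104 km.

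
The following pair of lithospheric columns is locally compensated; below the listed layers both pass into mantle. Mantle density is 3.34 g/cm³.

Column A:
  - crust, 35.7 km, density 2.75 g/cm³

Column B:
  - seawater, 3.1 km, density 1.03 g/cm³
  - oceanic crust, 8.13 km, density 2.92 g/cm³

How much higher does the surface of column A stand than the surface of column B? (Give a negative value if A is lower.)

3.14 km

For any compensation level in the mantle, the mantle terms cancel and isostasy reduces to e = (Σt_A − Σt_B) − (Σ(ρt)_A − Σ(ρt)_B) / ρ_m.
Σt_A = 35.7 km; Σt_B = 11.23 km; Σ(ρt)_A = 98.175; Σ(ρt)_B = 26.9326 (in km·g/cm³).
e = (35.7 − 11.23) − (98.175 − 26.9326) / 3.34 = 3.14 km.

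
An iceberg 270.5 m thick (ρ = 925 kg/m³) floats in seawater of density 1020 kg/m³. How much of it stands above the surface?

Floating equilibrium: submerged depth d = t ρ_obj/ρ_fluid = 270.5 m × 925/1020 = 245.3 m.
Freeboard = t − d = 270.5 m − 245.3 m = 25.2 m.

25.2 m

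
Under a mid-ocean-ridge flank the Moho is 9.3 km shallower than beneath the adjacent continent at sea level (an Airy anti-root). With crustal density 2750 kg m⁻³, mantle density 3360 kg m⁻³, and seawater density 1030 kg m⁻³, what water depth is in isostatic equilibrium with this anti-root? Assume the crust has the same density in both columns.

Replacing a thickness d of crust by seawater at the top must be balanced by replacing crust with mantle at the base: d (ρ_c − ρ_w) = a (ρ_m − ρ_c).
d = a (ρ_m − ρ_c)/(ρ_c − ρ_w) = 9.3 km × 610/1720 = 3.3 km.

3.3 km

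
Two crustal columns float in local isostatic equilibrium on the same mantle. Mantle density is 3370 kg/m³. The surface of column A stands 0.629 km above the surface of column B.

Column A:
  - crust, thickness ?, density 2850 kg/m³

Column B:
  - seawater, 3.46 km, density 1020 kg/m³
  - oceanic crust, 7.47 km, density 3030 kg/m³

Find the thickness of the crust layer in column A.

Take the compensation level at the base of the deeper column (depth z_c below the surface of column A) and equate Σ ρ_i t_i down to z_c; mantle fills any gap and the z_c terms cancel.
Column A: x×2850 + (z_c − 0 − x)×3370
Column B: 0.629×0 + 3.46×1020 + 7.47×3030 + (z_c − 0.629 − 10.93)×3370
The z_c×3370 term appears on both sides and cancels. Collect the known terms of each column as K = Σ(ρt)_known − 3370 × (depth of known layers): K_A = 0 − 3370×0 = 0; K_B = 26163.3 − 3370×(0.629 + 10.93) = −12790.53.
Balance: K_A − x×(3370 − 2850) = K_B, so x = (K_A − K_B)/(3370 − 2850) = 12790.5/520 = 24.6 km.

24.6 km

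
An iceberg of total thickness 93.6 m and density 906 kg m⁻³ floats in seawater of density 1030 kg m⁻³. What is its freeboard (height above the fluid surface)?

11.3 m

Floating equilibrium: submerged depth d = t ρ_obj/ρ_fluid = 93.6 m × 906/1030 = 82.33 m.
Freeboard = t − d = 93.6 m − 82.33 m = 11.3 m.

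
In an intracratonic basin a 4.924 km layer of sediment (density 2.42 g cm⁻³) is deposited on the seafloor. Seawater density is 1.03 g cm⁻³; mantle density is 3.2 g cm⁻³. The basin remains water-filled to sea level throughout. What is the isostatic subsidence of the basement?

3.15 km

Submarine loading: the sediment displaces seawater, and the subsidence is in turn flooded, so s (ρ_m − ρ_w) = t (ρ_sed − ρ_w).
s = 4.924 km × (2.42 − 1.03) / (3.2 − 1.03) = 3.15 km.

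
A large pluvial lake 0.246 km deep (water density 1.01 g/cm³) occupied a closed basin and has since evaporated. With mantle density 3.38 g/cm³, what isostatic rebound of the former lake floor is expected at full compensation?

u = d ρ_w/ρ_m = 0.246 km × 1.01/3.38 = 0.0735 km.

0.0735 km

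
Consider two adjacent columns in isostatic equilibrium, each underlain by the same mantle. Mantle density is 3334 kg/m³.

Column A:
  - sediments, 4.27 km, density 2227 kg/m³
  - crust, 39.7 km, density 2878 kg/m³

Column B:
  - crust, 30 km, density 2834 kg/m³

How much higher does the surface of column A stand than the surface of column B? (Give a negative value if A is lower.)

2.35 km

For any compensation level in the mantle, the mantle terms cancel and isostasy reduces to e = (Σt_A − Σt_B) − (Σ(ρt)_A − Σ(ρt)_B) / ρ_m.
Σt_A = 43.97 km; Σt_B = 30 km; Σ(ρt)_A = 123765.89; Σ(ρt)_B = 85020 (in km·kg/m³).
e = (43.97 − 30) − (123765.89 − 85020) / 3334 = 2.35 km.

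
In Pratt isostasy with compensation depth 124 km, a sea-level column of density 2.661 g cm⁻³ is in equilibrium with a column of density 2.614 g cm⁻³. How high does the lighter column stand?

ρ_ref D = ρ (D + h) → h = D (ρ_ref − ρ)/ρ.
h = 124 km × (2.661 − 2.614)/2.614 = 2.23 km.

2.23 km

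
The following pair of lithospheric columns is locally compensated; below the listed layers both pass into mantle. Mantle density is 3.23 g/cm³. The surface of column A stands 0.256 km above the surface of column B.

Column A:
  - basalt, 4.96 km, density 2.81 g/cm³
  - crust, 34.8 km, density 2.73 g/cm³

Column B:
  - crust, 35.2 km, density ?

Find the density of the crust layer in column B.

Take the compensation level at the base of the deeper column (depth z_c below the surface of column A) and equate Σ ρ_i t_i down to z_c; mantle fills any gap and the z_c terms cancel.
Column A: 4.96×2.81 + 34.8×2.73 + (z_c − 39.76)×3.23
Column B: 0.256×0 + 35.2×ρ + (z_c − 0.256 − 35.2)×3.23
The z_c×3.23 term appears on both sides and cancels. Collect the known terms of each column as K = Σ(ρt)_known − 3.23 × (depth of known layers): K_A = 108.9416 − 3.23×39.76 = −19.4832; K_B = 0 − 3.23×(0.256 + 35.2) = −114.52288.
Balance: K_A = K_B + 35.2×ρ, so ρ = (K_A − K_B)/35.2 = 95.0397/35.2 = 2.7 g/cm³.

2.7 g/cm³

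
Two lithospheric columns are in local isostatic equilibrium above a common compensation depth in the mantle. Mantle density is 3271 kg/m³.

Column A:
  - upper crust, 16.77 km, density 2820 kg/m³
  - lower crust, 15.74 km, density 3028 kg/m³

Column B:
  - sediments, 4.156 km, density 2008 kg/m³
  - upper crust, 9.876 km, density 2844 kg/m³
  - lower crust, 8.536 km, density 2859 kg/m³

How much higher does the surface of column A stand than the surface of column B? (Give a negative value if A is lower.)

For any compensation level in the mantle, the mantle terms cancel and isostasy reduces to e = (Σt_A − Σt_B) − (Σ(ρt)_A − Σ(ρt)_B) / ρ_m.
Σt_A = 32.51 km; Σt_B = 22.568 km; Σ(ρt)_A = 94952.12; Σ(ρt)_B = 60837.016 (in km·kg/m³).
e = (32.51 − 22.568) − (94952.12 − 60837.016) / 3271 = −0.488 km.

−0.488 km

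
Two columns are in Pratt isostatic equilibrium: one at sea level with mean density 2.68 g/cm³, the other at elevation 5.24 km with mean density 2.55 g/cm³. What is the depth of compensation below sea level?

ρ_ref D = ρ (D + h) → D (ρ_ref − ρ) = ρ h.
D = ρ h/(ρ_ref − ρ) = 2.55 × 5.24 km/(2.68 − 2.55) = 103 km.

103 km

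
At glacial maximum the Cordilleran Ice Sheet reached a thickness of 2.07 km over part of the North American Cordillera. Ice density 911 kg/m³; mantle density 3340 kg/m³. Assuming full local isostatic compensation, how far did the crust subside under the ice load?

Equating mass per unit area of the two columns: the ice load ρ_ice t is balanced by mantle displaced below, ρ_m s.
s = t ρ_ice / ρ_m = 2.07 km × 911/3340 = 0.565 km.

0.565 km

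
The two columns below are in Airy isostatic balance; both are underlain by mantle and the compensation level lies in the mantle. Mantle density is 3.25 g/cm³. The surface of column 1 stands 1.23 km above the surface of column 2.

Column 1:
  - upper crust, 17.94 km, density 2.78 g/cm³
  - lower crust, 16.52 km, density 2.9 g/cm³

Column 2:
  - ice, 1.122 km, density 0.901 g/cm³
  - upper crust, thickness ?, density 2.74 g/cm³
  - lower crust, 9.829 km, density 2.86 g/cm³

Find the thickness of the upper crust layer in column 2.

Take the compensation level at the base of the deeper column (depth z_c below the surface of column 1) and equate Σ ρ_i t_i down to z_c; mantle fills any gap and the z_c terms cancel.
Column 1: 17.94×2.78 + 16.52×2.9 + (z_c − 34.46)×3.25
Column 2: 1.23×0 + 1.122×0.901 + x×2.74 + 9.829×2.86 + (z_c − 1.23 − 10.951 − x)×3.25
The z_c×3.25 term appears on both sides and cancels. Collect the known terms of each column as K = Σ(ρt)_known − 3.25 × (depth of known layers): K_1 = 97.7812 − 3.25×34.46 = −14.2138; K_2 = 29.121862 − 3.25×(1.23 + 10.951) = −10.466388.
Balance: K_1 = K_2 − x×(3.25 − 2.74), so x = (K_2 − K_1)/(3.25 − 2.74) = 3.74741/0.51 = 7.35 km.

7.35 km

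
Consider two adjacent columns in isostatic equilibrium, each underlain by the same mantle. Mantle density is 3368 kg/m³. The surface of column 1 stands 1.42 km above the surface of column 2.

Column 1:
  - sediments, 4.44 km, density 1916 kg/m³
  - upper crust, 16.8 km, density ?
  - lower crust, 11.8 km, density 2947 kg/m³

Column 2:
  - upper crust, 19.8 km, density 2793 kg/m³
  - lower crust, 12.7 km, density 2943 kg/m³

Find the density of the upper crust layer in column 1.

Take the compensation level at the base of the deeper column (depth z_c below the surface of column 1) and equate Σ ρ_i t_i down to z_c; mantle fills any gap and the z_c terms cancel.
Column 1: 4.44×1916 + 16.8×ρ + 11.8×2947 + (z_c − 33.04)×3368
Column 2: 1.42×0 + 19.8×2793 + 12.7×2943 + (z_c − 1.42 − 32.5)×3368
The z_c×3368 term appears on both sides and cancels. Collect the known terms of each column as K = Σ(ρt)_known − 3368 × (depth of known layers): K_1 = 43281.64 − 3368×33.04 = −67997.08; K_2 = 92677.5 − 3368×(1.42 + 32.5) = −21565.06.
Balance: K_1 + 16.8×ρ = K_2, so ρ = (K_2 − K_1)/16.8 = 46432/16.8 = 2760 kg/m³.

2760 kg/m³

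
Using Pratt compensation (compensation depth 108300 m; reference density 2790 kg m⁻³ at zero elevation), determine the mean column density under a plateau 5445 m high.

2660 kg m⁻³

Pratt balance: ρ_ref D = ρ (D + h).
ρ = ρ_ref D/(D + h) = 2790 × 108300 m/(108300 m + 5445 m) = 2660 kg m⁻³.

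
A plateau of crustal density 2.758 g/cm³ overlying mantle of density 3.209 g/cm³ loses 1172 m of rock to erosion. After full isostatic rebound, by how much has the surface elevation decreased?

Rebound u = e ρ_c/ρ_m = 1172 m × 2.758/3.209 = 1007 m.
Net surface drop = e − u = 1172 m − 1007 m = e (ρ_m − ρ_c)/ρ_m = 165 m.

165 m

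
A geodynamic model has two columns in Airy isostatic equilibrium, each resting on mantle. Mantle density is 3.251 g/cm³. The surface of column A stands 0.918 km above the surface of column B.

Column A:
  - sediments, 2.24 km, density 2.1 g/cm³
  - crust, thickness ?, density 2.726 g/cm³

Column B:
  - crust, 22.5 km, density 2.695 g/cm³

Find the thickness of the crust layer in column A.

Take the compensation level at the base of the deeper column (depth z_c below the surface of column A) and equate Σ ρ_i t_i down to z_c; mantle fills any gap and the z_c terms cancel.
Column A: 2.24×2.1 + x×2.726 + (z_c − 2.24 − x)×3.251
Column B: 0.918×0 + 22.5×2.695 + (z_c − 0.918 − 22.5)×3.251
The z_c×3.251 term appears on both sides and cancels. Collect the known terms of each column as K = Σ(ρt)_known − 3.251 × (depth of known layers): K_A = 4.704 − 3.251×2.24 = −2.57824; K_B = 60.6375 − 3.251×(0.918 + 22.5) = −15.494418.
Balance: K_A − x×(3.251 − 2.726) = K_B, so x = (K_A − K_B)/(3.251 − 2.726) = 12.9162/0.525 = 24.6 km.

24.6 km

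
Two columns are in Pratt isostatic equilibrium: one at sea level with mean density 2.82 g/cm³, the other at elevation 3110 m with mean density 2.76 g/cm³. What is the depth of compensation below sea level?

ρ_ref D = ρ (D + h) → D (ρ_ref − ρ) = ρ h.
D = ρ h/(ρ_ref − ρ) = 2.76 × 3110 m/(2.82 − 2.76) = 143000 m.

143000 m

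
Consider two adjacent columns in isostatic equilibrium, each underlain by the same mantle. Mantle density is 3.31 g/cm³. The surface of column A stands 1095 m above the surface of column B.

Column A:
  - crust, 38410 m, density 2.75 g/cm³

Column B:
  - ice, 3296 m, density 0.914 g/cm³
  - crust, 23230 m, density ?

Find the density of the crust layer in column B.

2.88 g/cm³

Take the compensation level at the base of the deeper column (depth z_c below the surface of column A) and equate Σ ρ_i t_i down to z_c; mantle fills any gap and the z_c terms cancel.
Column A: 38410×2.75 + (z_c − 38410)×3.31
Column B: 1095×0 + 3296×0.914 + 23230×ρ + (z_c − 1095 − 26526)×3.31
The z_c×3.31 term appears on both sides and cancels. Collect the known terms of each column as K = Σ(ρt)_known − 3.31 × (depth of known layers): K_A = 105627.5 − 3.31×38410 = −21509.6; K_B = 3012.544 − 3.31×(1095 + 26526) = −88412.966.
Balance: K_A = K_B + 23230×ρ, so ρ = (K_A − K_B)/23230 = 66903.4/23230 = 2.88 g/cm³.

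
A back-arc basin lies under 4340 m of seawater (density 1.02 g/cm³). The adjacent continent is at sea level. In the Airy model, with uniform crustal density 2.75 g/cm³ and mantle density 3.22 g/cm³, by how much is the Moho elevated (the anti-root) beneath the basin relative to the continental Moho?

By Archimedes' principle applied to the lithosphere: replacing crust with seawater at the top is compensated by replacing crust with mantle at the base: d (ρ_c − ρ_w) = a (ρ_m − ρ_c).
a = d (ρ_c − ρ_w)/(ρ_m − ρ_c) = 4340 m × 1.73/0.47 = 16000 m.

16000 m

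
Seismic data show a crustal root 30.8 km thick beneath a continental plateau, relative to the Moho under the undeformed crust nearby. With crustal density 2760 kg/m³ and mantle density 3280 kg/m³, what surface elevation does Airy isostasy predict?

Balancing pressure at the compensation depth: ρ_c h = (ρ_m − ρ_c) r.
h = r (ρ_m − ρ_c) / ρ_c = 30.8 km × (3280 − 2760) / 2760 = 5.8 km.

5.8 km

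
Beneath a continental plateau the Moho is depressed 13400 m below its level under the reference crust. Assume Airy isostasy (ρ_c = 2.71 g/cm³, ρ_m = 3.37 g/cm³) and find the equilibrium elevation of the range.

3260 m

Balancing pressure at the compensation depth: ρ_c h = (ρ_m − ρ_c) r.
h = r (ρ_m − ρ_c) / ρ_c = 13400 m × (3.37 − 2.71) / 2.71 = 3260 m.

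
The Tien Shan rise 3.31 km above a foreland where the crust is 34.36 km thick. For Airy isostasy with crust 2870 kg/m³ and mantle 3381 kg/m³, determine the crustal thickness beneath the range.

Root depth r = h ρ_c / (ρ_m − ρ_c) = 3.31 km × 2870 / 511 = 18.59 km.
Total thickness = T + h + r = 34.36 km + 3.31 km + 18.59 km = 56.3 km.

56.3 km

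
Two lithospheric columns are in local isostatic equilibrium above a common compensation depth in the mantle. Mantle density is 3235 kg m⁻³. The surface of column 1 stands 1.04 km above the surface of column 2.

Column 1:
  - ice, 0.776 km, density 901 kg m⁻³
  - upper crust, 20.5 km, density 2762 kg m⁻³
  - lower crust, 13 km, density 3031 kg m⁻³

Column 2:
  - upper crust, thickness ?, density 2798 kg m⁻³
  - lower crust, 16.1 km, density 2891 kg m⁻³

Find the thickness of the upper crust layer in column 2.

Take the compensation level at the base of the deeper column (depth z_c below the surface of column 1) and equate Σ ρ_i t_i down to z_c; mantle fills any gap and the z_c terms cancel.
Column 1: 0.776×901 + 20.5×2762 + 13×3031 + (z_c − 34.276)×3235
Column 2: 1.04×0 + x×2798 + 16.1×2891 + (z_c − 1.04 − 16.1 − x)×3235
The z_c×3235 term appears on both sides and cancels. Collect the known terms of each column as K = Σ(ρt)_known − 3235 × (depth of known layers): K_1 = 96723.176 − 3235×34.276 = −14159.684; K_2 = 46545.1 − 3235×(1.04 + 16.1) = −8902.8.
Balance: K_1 = K_2 − x×(3235 − 2798), so x = (K_2 − K_1)/(3235 − 2798) = 5256.88/437 = 12 km.

12 km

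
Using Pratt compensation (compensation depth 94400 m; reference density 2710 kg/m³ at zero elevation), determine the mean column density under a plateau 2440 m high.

Pratt balance: ρ_ref D = ρ (D + h).
ρ = ρ_ref D/(D + h) = 2710 × 94400 m/(94400 m + 2440 m) = 2640 kg/m³.

2640 kg/m³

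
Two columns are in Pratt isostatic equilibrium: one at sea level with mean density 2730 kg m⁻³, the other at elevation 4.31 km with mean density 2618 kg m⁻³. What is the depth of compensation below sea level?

ρ_ref D = ρ (D + h) → D (ρ_ref − ρ) = ρ h.
D = ρ h/(ρ_ref − ρ) = 2618 × 4.31 km/(2730 − 2618) = 101 km.

101 km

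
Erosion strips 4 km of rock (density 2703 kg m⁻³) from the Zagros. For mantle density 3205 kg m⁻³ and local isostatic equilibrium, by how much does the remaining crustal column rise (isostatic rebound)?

3.37 km

Unloading: uplift u = e ρ_c/ρ_m = 4 km × 2703/3205 = 3.37 km.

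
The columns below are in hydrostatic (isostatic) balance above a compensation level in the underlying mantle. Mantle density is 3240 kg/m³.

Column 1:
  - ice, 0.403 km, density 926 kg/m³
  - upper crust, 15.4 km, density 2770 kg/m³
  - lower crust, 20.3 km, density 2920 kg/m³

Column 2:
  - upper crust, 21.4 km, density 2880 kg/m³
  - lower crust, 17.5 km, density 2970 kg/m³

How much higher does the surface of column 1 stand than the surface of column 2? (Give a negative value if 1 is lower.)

0.691 km

For any compensation level in the mantle, the mantle terms cancel and isostasy reduces to e = (Σt_1 − Σt_2) − (Σ(ρt)_1 − Σ(ρt)_2) / ρ_m.
Σt_1 = 36.103 km; Σt_2 = 38.9 km; Σ(ρt)_1 = 102307.178; Σ(ρt)_2 = 113607 (in km·kg/m³).
e = (36.103 − 38.9) − (102307.178 − 113607) / 3240 = 0.691 km.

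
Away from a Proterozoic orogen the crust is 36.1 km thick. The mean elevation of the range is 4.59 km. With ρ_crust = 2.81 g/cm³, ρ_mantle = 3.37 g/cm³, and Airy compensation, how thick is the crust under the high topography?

63.7 km

Root depth r = h ρ_c / (ρ_m − ρ_c) = 4.59 km × 2.81 / 0.56 = 23.03 km.
Total thickness = T + h + r = 36.1 km + 4.59 km + 23.03 km = 63.7 km.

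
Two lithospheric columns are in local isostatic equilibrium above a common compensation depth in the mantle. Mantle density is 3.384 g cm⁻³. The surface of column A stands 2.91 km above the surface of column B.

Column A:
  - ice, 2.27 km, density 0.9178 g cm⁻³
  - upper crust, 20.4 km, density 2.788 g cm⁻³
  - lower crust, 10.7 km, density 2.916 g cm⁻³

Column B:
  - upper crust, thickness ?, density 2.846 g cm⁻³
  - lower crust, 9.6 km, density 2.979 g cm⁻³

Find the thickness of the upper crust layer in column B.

Take the compensation level at the base of the deeper column (depth z_c below the surface of column A) and equate Σ ρ_i t_i down to z_c; mantle fills any gap and the z_c terms cancel.
Column A: 2.27×0.9178 + 20.4×2.788 + 10.7×2.916 + (z_c − 33.37)×3.384
Column B: 2.91×0 + x×2.846 + 9.6×2.979 + (z_c − 2.91 − 9.6 − x)×3.384
The z_c×3.384 term appears on both sides and cancels. Collect the known terms of each column as K = Σ(ρt)_known − 3.384 × (depth of known layers): K_A = 90.159806 − 3.384×33.37 = −22.764274; K_B = 28.5984 − 3.384×(2.91 + 9.6) = −13.73544.
Balance: K_A = K_B − x×(3.384 − 2.846), so x = (K_B − K_A)/(3.384 − 2.846) = 9.02883/0.538 = 16.8 km.

16.8 km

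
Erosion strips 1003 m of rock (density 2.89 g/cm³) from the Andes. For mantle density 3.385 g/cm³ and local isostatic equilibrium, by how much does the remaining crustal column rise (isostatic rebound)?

Unloading: uplift u = e ρ_c/ρ_m = 1003 m × 2.89/3.385 = 856 m.

856 m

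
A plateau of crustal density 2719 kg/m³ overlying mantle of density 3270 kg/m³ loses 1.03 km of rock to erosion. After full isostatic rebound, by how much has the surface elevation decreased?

Rebound u = e ρ_c/ρ_m = 1.03 km × 2719/3270 = 0.8564 km.
Net surface drop = e − u = 1.03 km − 0.8564 km = e (ρ_m − ρ_c)/ρ_m = 0.174 km.

0.174 km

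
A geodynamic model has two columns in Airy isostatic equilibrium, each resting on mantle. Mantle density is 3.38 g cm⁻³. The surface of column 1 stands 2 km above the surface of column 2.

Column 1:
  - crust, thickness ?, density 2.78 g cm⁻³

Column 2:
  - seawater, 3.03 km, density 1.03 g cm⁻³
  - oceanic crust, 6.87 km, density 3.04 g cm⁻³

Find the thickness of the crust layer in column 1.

Take the compensation level at the base of the deeper column (depth z_c below the surface of column 1) and equate Σ ρ_i t_i down to z_c; mantle fills any gap and the z_c terms cancel.
Column 1: x×2.78 + (z_c − 0 − x)×3.38
Column 2: 2×0 + 3.03×1.03 + 6.87×3.04 + (z_c − 2 − 9.9)×3.38
The z_c×3.38 term appears on both sides and cancels. Collect the known terms of each column as K = Σ(ρt)_known − 3.38 × (depth of known layers): K_1 = 0 − 3.38×0 = 0; K_2 = 24.0057 − 3.38×(2 + 9.9) = −16.2163.
Balance: K_1 − x×(3.38 − 2.78) = K_2, so x = (K_1 − K_2)/(3.38 − 2.78) = 16.2163/0.6 = 27 km.

27 km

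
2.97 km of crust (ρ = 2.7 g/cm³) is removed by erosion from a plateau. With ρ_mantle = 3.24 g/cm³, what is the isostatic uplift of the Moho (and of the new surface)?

Unloading: uplift u = e ρ_c/ρ_m = 2.97 km × 2.7/3.24 = 2.48 km.

2.48 km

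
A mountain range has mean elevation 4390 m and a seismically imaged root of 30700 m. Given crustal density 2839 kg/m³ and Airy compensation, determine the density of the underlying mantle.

Airy balance: ρ_c h = (ρ_m − ρ_c) r → ρ_m = ρ_c (1 + h/r).
ρ_m = 2839 × (1 + 4390 m/30700 m) = 3240 kg/m³.

3240 kg/m³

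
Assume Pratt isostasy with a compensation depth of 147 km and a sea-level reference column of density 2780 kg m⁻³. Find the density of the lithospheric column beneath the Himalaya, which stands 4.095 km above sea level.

Pratt balance: ρ_ref D = ρ (D + h).
ρ = ρ_ref D/(D + h) = 2780 × 147 km/(147 km + 4.095 km) = 2700 kg m⁻³.

2700 kg m⁻³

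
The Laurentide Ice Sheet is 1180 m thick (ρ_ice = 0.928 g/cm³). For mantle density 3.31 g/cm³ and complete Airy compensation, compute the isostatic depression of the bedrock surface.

331 m

In Airy isostatic equilibrium: the ice load ρ_ice t is balanced by mantle displaced below, ρ_m s.
s = t ρ_ice / ρ_m = 1180 m × 0.928/3.31 = 331 m.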